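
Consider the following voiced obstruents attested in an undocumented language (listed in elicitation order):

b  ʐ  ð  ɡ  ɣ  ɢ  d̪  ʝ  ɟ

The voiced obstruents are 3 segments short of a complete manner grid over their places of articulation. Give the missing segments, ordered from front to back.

/β/, /ɖ/, /ʁ/

Stop: /b/ (bilabial), /d̪/ (dental), /ɟ/ (palatal), /ɡ/ (velar), /ɢ/ (uvular).
Fricative: /ð/ (dental), /ʐ/ (retroflex), /ʝ/ (palatal), /ɣ/ (velar).
Gaps, from front to back: bilabial lacks fricative (/β/); retroflex lacks stop (/ɖ/); uvular lacks fricative (/ʁ/).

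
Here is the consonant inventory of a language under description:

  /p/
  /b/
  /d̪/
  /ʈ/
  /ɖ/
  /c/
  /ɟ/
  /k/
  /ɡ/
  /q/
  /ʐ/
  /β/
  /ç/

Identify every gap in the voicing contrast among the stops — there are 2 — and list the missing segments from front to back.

/t̪/, /ɢ/

bilabial: voiceless /p/, voiced /b/.
dental: voiceless —, voiced /d̪/.
retroflex: voiceless /ʈ/, voiced /ɖ/.
palatal: voiceless /c/, voiced /ɟ/.
velar: voiceless /k/, voiced /ɡ/.
uvular: voiceless /q/, voiced —.
Gaps, from front to back: dental lacks voiceless (/t̪/); uvular lacks voiced (/ɢ/).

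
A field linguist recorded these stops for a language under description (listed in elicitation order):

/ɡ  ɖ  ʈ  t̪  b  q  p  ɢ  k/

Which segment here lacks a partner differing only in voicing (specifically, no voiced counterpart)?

/t̪/

Bilabial: /p/ ~ /b/
Retroflex: /ʈ/ ~ /ɖ/
Velar: /k/ ~ /ɡ/
Uvular: /q/ ~ /ɢ/
Dental: only /t̪/ (voiceless); no voiced partner.
So /t̪/ is the unpaired segment.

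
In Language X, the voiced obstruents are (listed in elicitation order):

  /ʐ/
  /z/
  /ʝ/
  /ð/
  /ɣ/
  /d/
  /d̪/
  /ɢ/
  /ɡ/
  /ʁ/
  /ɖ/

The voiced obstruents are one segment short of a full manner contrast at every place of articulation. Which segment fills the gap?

/ɟ/

Stop: /d̪/ (dental), /d/ (alveolar), /ɖ/ (retroflex), /ɡ/ (velar), /ɢ/ (uvular).
Fricative: /ð/ (dental), /z/ (alveolar), /ʐ/ (retroflex), /ʝ/ (palatal), /ɣ/ (velar), /ʁ/ (uvular).
The palatal row has no stop member, so the gap is the palatal stop /ɟ/.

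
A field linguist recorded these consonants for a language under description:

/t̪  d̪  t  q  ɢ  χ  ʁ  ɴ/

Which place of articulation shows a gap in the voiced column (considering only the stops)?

place of articulation  voiceless  voiced  
dental            t̪        d̪      
alveolar          t         —       
uvular            q         ɢ       
Every place of articulation has a voiced member except alveolar, where /d/ would be expected.

alveolar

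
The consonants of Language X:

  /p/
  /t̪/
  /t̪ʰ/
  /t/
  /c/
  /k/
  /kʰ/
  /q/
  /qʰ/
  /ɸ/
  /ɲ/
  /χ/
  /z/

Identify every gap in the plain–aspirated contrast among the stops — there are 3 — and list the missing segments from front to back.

/pʰ/, /tʰ/, /cʰ/

Plain: /p/ (bilabial), /t̪/ (dental), /t/ (alveolar), /c/ (palatal), /k/ (velar), /q/ (uvular).
Aspirated: /t̪ʰ/ (dental), /kʰ/ (velar), /qʰ/ (uvular).
Gaps, from front to back: bilabial lacks aspirated (/pʰ/); alveolar lacks aspirated (/tʰ/); palatal lacks aspirated (/cʰ/).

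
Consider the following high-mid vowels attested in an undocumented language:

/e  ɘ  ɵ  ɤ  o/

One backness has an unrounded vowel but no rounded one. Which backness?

front

backness          unrounded  rounded 
front             e         —       
central           ɘ         ɵ       
back              ɤ         o       
Every backness has a rounded member except front, where /ø/ would be expected.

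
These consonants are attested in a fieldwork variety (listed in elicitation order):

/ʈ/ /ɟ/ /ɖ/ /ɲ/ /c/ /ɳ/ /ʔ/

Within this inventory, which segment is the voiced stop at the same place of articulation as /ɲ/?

/ɟ/

/ɲ/ is a palatal nasal.
The voiced stop at the same place is a voiced palatal stop — in this inventory, /ɟ/.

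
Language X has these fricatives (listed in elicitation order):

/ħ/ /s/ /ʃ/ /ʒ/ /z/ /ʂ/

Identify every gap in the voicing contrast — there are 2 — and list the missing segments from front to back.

/ʐ/, /ʕ/

place of articulation  voiceless  voiced  
alveolar          s         z       
postalveolar      ʃ         ʒ       
retroflex         ʂ         —       
pharyngeal        ħ         —       
Gaps, from front to back: retroflex lacks voiced (/ʐ/); pharyngeal lacks voiced (/ʕ/).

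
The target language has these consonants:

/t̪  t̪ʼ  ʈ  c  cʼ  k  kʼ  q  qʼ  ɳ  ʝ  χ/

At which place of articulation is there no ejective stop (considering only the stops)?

retroflex

Plain: /t̪/ (dental), /ʈ/ (retroflex), /c/ (palatal), /k/ (velar), /q/ (uvular).
Ejective: /t̪ʼ/ (dental), /cʼ/ (palatal), /kʼ/ (velar), /qʼ/ (uvular).
Every place of articulation has an ejective member except retroflex, where /ʈʼ/ would be expected.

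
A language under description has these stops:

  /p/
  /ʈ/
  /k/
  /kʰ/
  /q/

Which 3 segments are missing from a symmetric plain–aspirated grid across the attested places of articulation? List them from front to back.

bilabial: plain /p/, aspirated —.
retroflex: plain /ʈ/, aspirated —.
velar: plain /k/, aspirated /kʰ/.
uvular: plain /q/, aspirated —.
Gaps, from front to back: bilabial lacks aspirated (/pʰ/); retroflex lacks aspirated (/ʈʰ/); uvular lacks aspirated (/qʰ/).

/pʰ/, /ʈʰ/, /qʰ/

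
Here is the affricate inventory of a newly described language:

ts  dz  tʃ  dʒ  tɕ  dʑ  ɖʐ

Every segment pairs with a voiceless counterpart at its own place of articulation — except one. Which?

Alveolar: /ts/ ~ /dz/
Postalveolar: /tʃ/ ~ /dʒ/
Alveolo-palatal: /tɕ/ ~ /dʑ/
Retroflex: only /ɖʐ/ (voiced); no voiceless partner.
So /ɖʐ/ is the unpaired segment.

/ɖʐ/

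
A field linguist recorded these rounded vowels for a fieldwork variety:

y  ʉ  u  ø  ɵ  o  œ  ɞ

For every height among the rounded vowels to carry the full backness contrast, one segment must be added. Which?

height            front     central   back    
high              y         ʉ         u       
high-mid          ø         ɵ         o       
low-mid           œ         ɞ         —       
The low-mid row has no back member, so the gap is the low-mid back rounded vowel /ɔ/.

/ɔ/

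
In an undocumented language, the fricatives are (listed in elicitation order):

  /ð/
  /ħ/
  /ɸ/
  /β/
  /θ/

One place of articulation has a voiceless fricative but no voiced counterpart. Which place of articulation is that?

pharyngeal

place of articulation  voiceless  voiced  
bilabial          ɸ         β       
dental            θ         ð       
pharyngeal        ħ         —       
Every place of articulation has a voiced member except pharyngeal, where /ʕ/ would be expected.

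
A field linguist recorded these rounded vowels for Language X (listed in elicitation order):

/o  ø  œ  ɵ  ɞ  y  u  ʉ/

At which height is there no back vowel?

low-mid

Front: /y/ (high), /ø/ (high-mid), /œ/ (low-mid).
Central: /ʉ/ (high), /ɵ/ (high-mid), /ɞ/ (low-mid).
Back: /u/ (high), /o/ (high-mid).
Every height has a back member except low-mid, where /ɔ/ would be expected.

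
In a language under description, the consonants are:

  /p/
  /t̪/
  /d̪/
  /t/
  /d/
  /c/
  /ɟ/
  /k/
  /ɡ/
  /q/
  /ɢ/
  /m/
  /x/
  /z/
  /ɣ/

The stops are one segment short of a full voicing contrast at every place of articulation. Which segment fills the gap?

/b/

place of articulation  voiceless  voiced  
bilabial          p         —       
dental            t̪        d̪      
alveolar          t         d       
palatal           c         ɟ       
velar             k         ɡ       
uvular            q         ɢ       
The bilabial row has no voiced member, so the gap is the voiced bilabial stop /b/.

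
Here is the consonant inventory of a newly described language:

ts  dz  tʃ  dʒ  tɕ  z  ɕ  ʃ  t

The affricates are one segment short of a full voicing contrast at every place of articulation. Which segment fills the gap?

place of articulation  voiceless  voiced  
alveolar          ts        dz      
postalveolar      tʃ        dʒ      
alveolo-palatal   tɕ        —       
The alveolo-palatal row has no voiced member, so the gap is the voiced alveolo-palatal affricate /dʑ/.

/dʑ/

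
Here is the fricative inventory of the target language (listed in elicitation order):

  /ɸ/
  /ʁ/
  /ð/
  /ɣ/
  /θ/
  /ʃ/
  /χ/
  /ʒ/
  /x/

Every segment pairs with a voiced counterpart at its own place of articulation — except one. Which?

/ɸ/

Dental: /θ/ ~ /ð/
Postalveolar: /ʃ/ ~ /ʒ/
Velar: /x/ ~ /ɣ/
Uvular: /χ/ ~ /ʁ/
Bilabial: only /ɸ/ (voiceless); no voiced partner.
So /ɸ/ is the unpaired segment.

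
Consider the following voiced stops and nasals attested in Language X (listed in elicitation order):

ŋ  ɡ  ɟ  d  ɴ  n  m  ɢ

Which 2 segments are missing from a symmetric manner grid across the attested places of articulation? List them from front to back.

Oral stop: /d/ (alveolar), /ɟ/ (palatal), /ɡ/ (velar), /ɢ/ (uvular).
Nasal: /m/ (bilabial), /n/ (alveolar), /ŋ/ (velar), /ɴ/ (uvular).
Gaps, from front to back: bilabial lacks oral stop (/b/); palatal lacks nasal (/ɲ/).

/b/, /ɲ/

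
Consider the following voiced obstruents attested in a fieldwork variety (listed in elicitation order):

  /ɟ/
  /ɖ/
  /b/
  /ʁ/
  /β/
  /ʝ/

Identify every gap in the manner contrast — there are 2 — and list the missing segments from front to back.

/ʐ/, /ɢ/

place of articulation  stop      fricative
bilabial          b         β       
retroflex         ɖ         —       
palatal           ɟ         ʝ       
uvular            —         ʁ       
Gaps, from front to back: retroflex lacks fricative (/ʐ/); uvular lacks stop (/ɢ/).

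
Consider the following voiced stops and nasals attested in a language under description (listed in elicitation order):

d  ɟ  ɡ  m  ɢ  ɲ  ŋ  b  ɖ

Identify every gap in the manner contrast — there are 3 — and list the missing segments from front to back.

bilabial: oral stop /b/, nasal /m/.
alveolar: oral stop /d/, nasal —.
retroflex: oral stop /ɖ/, nasal —.
palatal: oral stop /ɟ/, nasal /ɲ/.
velar: oral stop /ɡ/, nasal /ŋ/.
uvular: oral stop /ɢ/, nasal —.
Gaps, from front to back: alveolar lacks nasal (/n/); retroflex lacks nasal (/ɳ/); uvular lacks nasal (/ɴ/).

/n/, /ɳ/, /ɴ/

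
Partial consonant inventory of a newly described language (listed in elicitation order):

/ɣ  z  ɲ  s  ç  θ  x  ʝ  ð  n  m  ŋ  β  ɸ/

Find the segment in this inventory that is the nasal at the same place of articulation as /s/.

/n/

/s/ is a voiceless alveolar fricative.
The nasal at the same place is an alveolar nasal — in this inventory, /n/.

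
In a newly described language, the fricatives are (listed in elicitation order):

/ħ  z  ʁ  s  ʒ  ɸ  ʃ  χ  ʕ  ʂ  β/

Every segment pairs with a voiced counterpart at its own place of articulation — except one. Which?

Bilabial: /ɸ/ ~ /β/
Alveolar: /s/ ~ /z/
Postalveolar: /ʃ/ ~ /ʒ/
Uvular: /χ/ ~ /ʁ/
Pharyngeal: /ħ/ ~ /ʕ/
Retroflex: only /ʂ/ (voiceless); no voiced partner.
So /ʂ/ is the unpaired segment.

/ʂ/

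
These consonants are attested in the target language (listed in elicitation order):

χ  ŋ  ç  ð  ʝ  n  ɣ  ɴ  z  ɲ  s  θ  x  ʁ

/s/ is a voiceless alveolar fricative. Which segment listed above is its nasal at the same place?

/n/

The nasal at the same place is an alveolar nasal — in this inventory, /n/.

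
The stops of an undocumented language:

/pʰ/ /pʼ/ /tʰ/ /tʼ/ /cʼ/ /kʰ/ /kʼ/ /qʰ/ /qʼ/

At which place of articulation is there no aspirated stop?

place of articulation  aspirated  ejective
bilabial          pʰ        pʼ      
alveolar          tʰ        tʼ      
palatal           —         cʼ      
velar             kʰ        kʼ      
uvular            qʰ        qʼ      
Every place of articulation has an aspirated member except palatal, where /cʰ/ would be expected.

palatal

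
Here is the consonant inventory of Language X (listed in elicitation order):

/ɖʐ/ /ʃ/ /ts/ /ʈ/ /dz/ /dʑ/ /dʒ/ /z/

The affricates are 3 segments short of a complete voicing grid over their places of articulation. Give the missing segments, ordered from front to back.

/tʃ/, /ʈʂ/, /tɕ/

alveolar: voiceless /ts/, voiced /dz/.
postalveolar: voiceless —, voiced /dʒ/.
retroflex: voiceless —, voiced /ɖʐ/.
alveolo-palatal: voiceless —, voiced /dʑ/.
Gaps, from front to back: postalveolar lacks voiceless (/tʃ/); retroflex lacks voiceless (/ʈʂ/); alveolo-palatal lacks voiceless (/tɕ/).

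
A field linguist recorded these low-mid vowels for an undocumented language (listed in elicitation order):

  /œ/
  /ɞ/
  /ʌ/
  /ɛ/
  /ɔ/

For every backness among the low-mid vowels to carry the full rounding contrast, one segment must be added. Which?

/ɜ/

front: unrounded /ɛ/, rounded /œ/.
central: unrounded —, rounded /ɞ/.
back: unrounded /ʌ/, rounded /ɔ/.
The central row has no unrounded member, so the gap is the central unrounded vowel /ɜ/.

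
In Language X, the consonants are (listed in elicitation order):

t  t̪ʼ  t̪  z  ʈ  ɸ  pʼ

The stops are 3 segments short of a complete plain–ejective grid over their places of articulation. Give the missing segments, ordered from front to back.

/p/, /tʼ/, /ʈʼ/

place of articulation  plain     ejective
bilabial          —         pʼ      
dental            t̪        t̪ʼ     
alveolar          t         —       
retroflex         ʈ         —       
Gaps, from front to back: bilabial lacks plain (/p/); alveolar lacks ejective (/tʼ/); retroflex lacks ejective (/ʈʼ/).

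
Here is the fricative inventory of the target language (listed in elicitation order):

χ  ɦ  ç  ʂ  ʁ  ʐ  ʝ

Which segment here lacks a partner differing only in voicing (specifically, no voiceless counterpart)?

Retroflex: /ʂ/ ~ /ʐ/
Palatal: /ç/ ~ /ʝ/
Uvular: /χ/ ~ /ʁ/
Glottal: only /ɦ/ (voiced); no voiceless partner.
So /ɦ/ is the unpaired segment.

/ɦ/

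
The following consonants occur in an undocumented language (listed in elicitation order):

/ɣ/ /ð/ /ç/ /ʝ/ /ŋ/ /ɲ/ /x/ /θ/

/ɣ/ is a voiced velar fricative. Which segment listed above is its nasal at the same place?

The nasal at the same place is a velar nasal — in this inventory, /ŋ/.

/ŋ/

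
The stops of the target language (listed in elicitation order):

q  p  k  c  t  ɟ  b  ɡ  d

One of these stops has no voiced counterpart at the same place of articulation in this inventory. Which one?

/q/

Bilabial: /p/ ~ /b/
Alveolar: /t/ ~ /d/
Palatal: /c/ ~ /ɟ/
Velar: /k/ ~ /ɡ/
Uvular: only /q/ (voiceless); no voiced partner.
So /q/ is the unpaired segment.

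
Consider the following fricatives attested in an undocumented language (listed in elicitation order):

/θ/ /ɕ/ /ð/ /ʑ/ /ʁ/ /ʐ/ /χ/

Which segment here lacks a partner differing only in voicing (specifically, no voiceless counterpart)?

/ʐ/

Dental: /θ/ ~ /ð/
Alveolo-palatal: /ɕ/ ~ /ʑ/
Uvular: /χ/ ~ /ʁ/
Retroflex: only /ʐ/ (voiced); no voiceless partner.
So /ʐ/ is the unpaired segment.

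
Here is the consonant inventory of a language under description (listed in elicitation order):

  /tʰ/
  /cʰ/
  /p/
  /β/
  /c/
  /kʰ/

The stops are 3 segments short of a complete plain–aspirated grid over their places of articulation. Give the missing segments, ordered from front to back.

Plain: /p/ (bilabial), /c/ (palatal).
Aspirated: /tʰ/ (alveolar), /cʰ/ (palatal), /kʰ/ (velar).
Gaps, from front to back: bilabial lacks aspirated (/pʰ/); alveolar lacks plain (/t/); velar lacks plain (/k/).

/pʰ/, /t/, /k/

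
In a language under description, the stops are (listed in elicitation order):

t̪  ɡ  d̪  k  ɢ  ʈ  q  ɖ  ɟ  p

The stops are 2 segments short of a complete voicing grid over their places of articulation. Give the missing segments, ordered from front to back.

/b/, /c/

bilabial: voiceless /p/, voiced —.
dental: voiceless /t̪/, voiced /d̪/.
retroflex: voiceless /ʈ/, voiced /ɖ/.
palatal: voiceless —, voiced /ɟ/.
velar: voiceless /k/, voiced /ɡ/.
uvular: voiceless /q/, voiced /ɢ/.
Gaps, from front to back: bilabial lacks voiced (/b/); palatal lacks voiceless (/c/).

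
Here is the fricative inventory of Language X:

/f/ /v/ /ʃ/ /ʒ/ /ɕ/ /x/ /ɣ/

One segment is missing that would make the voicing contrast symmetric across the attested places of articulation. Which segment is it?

/ʑ/

Voiceless: /f/ (labiodental), /ʃ/ (postalveolar), /ɕ/ (alveolo-palatal), /x/ (velar).
Voiced: /v/ (labiodental), /ʒ/ (postalveolar), /ɣ/ (velar).
The alveolo-palatal row has no voiced member, so the gap is the voiced alveolo-palatal fricative /ʑ/.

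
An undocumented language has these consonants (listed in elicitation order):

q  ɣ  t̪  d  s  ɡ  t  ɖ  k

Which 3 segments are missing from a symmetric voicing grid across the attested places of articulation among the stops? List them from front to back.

place of articulation  voiceless  voiced  
dental            t̪        —       
alveolar          t         d       
retroflex         —         ɖ       
velar             k         ɡ       
uvular            q         —       
Gaps, from front to back: dental lacks voiced (/d̪/); retroflex lacks voiceless (/ʈ/); uvular lacks voiced (/ɢ/).

/d̪/, /ʈ/, /ɢ/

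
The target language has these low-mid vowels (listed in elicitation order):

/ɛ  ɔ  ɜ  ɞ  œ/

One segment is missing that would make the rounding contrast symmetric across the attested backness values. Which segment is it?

backness          unrounded  rounded 
front             ɛ         œ       
central           ɜ         ɞ       
back              —         ɔ       
The back row has no unrounded member, so the gap is the back unrounded vowel /ʌ/.

/ʌ/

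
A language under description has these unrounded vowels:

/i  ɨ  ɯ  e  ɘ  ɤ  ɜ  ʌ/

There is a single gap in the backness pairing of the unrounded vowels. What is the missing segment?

/ɛ/

high: front /i/, central /ɨ/, back /ɯ/.
high-mid: front /e/, central /ɘ/, back /ɤ/.
low-mid: front —, central /ɜ/, back /ʌ/.
The low-mid row has no front member, so the gap is the low-mid front unrounded vowel /ɛ/.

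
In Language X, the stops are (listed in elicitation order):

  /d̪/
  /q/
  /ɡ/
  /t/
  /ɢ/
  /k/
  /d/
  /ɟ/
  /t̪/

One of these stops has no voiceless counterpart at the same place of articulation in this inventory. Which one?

Dental: /t̪/ ~ /d̪/
Alveolar: /t/ ~ /d/
Velar: /k/ ~ /ɡ/
Uvular: /q/ ~ /ɢ/
Palatal: only /ɟ/ (voiced); no voiceless partner.
So /ɟ/ is the unpaired segment.

/ɟ/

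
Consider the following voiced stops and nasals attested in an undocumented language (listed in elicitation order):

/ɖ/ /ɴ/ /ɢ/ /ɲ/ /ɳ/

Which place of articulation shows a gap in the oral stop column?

retroflex: oral stop /ɖ/, nasal /ɳ/.
palatal: oral stop —, nasal /ɲ/.
uvular: oral stop /ɢ/, nasal /ɴ/.
Every place of articulation has an oral stop member except palatal, where /ɟ/ would be expected.

palatal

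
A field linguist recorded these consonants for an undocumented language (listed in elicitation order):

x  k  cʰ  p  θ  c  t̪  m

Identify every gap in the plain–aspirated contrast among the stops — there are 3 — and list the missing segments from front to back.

/pʰ/, /t̪ʰ/, /kʰ/

bilabial: plain /p/, aspirated —.
dental: plain /t̪/, aspirated —.
palatal: plain /c/, aspirated /cʰ/.
velar: plain /k/, aspirated —.
Gaps, from front to back: bilabial lacks aspirated (/pʰ/); dental lacks aspirated (/t̪ʰ/); velar lacks aspirated (/kʰ/).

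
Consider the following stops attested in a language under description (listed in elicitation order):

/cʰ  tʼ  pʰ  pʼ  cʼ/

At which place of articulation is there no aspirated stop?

bilabial: aspirated /pʰ/, ejective /pʼ/.
alveolar: aspirated —, ejective /tʼ/.
palatal: aspirated /cʰ/, ejective /cʼ/.
Every place of articulation has an aspirated member except alveolar, where /tʰ/ would be expected.

alveolar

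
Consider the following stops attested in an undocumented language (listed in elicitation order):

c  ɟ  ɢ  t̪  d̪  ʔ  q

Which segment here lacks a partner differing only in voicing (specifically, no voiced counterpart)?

/ʔ/

Dental: /t̪/ ~ /d̪/
Palatal: /c/ ~ /ɟ/
Uvular: /q/ ~ /ɢ/
Glottal: only /ʔ/ (voiceless); no voiced partner.
So /ʔ/ is the unpaired segment.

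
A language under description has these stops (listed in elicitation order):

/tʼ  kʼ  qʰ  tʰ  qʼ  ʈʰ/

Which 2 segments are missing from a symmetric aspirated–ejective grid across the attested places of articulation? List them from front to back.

alveolar: aspirated /tʰ/, ejective /tʼ/.
retroflex: aspirated /ʈʰ/, ejective —.
velar: aspirated —, ejective /kʼ/.
uvular: aspirated /qʰ/, ejective /qʼ/.
Gaps, from front to back: retroflex lacks ejective (/ʈʼ/); velar lacks aspirated (/kʰ/).

/ʈʼ/, /kʰ/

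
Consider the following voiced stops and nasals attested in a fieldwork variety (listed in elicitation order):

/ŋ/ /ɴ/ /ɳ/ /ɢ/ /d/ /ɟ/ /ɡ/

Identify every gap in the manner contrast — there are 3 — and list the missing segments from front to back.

/n/, /ɖ/, /ɲ/

Oral stop: /d/ (alveolar), /ɟ/ (palatal), /ɡ/ (velar), /ɢ/ (uvular).
Nasal: /ɳ/ (retroflex), /ŋ/ (velar), /ɴ/ (uvular).
Gaps, from front to back: alveolar lacks nasal (/n/); retroflex lacks oral stop (/ɖ/); palatal lacks nasal (/ɲ/).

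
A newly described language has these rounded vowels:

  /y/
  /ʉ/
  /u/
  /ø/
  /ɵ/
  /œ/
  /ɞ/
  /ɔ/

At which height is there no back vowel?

high-mid

Front: /y/ (high), /ø/ (high-mid), /œ/ (low-mid).
Central: /ʉ/ (high), /ɵ/ (high-mid), /ɞ/ (low-mid).
Back: /u/ (high), /ɔ/ (low-mid).
Every height has a back member except high-mid, where /o/ would be expected.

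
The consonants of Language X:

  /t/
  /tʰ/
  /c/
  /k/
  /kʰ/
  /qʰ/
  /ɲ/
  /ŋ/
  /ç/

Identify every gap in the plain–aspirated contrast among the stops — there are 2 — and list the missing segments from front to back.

/cʰ/, /q/

Plain: /t/ (alveolar), /c/ (palatal), /k/ (velar).
Aspirated: /tʰ/ (alveolar), /kʰ/ (velar), /qʰ/ (uvular).
Gaps, from front to back: palatal lacks aspirated (/cʰ/); uvular lacks plain (/q/).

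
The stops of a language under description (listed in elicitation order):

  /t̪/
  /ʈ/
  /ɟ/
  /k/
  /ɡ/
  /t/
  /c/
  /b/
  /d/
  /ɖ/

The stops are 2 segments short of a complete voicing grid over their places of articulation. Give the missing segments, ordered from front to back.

/p/, /d̪/

bilabial: voiceless —, voiced /b/.
dental: voiceless /t̪/, voiced —.
alveolar: voiceless /t/, voiced /d/.
retroflex: voiceless /ʈ/, voiced /ɖ/.
palatal: voiceless /c/, voiced /ɟ/.
velar: voiceless /k/, voiced /ɡ/.
Gaps, from front to back: bilabial lacks voiceless (/p/); dental lacks voiced (/d̪/).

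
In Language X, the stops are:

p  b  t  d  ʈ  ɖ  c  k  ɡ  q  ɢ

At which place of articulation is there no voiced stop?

place of articulation  voiceless  voiced  
bilabial          p         b       
alveolar          t         d       
retroflex         ʈ         ɖ       
palatal           c         —       
velar             k         ɡ       
uvular            q         ɢ       
Every place of articulation has a voiced member except palatal, where /ɟ/ would be expected.

palatal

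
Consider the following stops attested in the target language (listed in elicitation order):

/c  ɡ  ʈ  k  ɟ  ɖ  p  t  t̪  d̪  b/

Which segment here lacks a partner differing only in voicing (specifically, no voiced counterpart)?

/t/

Bilabial: /p/ ~ /b/
Dental: /t̪/ ~ /d̪/
Retroflex: /ʈ/ ~ /ɖ/
Palatal: /c/ ~ /ɟ/
Velar: /k/ ~ /ɡ/
Alveolar: only /t/ (voiceless); no voiced partner.
So /t/ is the unpaired segment.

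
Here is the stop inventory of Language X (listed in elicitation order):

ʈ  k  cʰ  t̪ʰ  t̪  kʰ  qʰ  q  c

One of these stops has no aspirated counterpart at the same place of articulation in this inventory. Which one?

/ʈ/

Dental: /t̪/ ~ /t̪ʰ/
Palatal: /c/ ~ /cʰ/
Velar: /k/ ~ /kʰ/
Uvular: /q/ ~ /qʰ/
Retroflex: only /ʈ/ (plain); no aspirated partner.
So /ʈ/ is the unpaired segment.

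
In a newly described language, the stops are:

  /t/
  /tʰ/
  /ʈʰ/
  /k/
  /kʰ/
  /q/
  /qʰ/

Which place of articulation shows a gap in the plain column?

retroflex

alveolar: plain /t/, aspirated /tʰ/.
retroflex: plain —, aspirated /ʈʰ/.
velar: plain /k/, aspirated /kʰ/.
uvular: plain /q/, aspirated /qʰ/.
Every place of articulation has a plain member except retroflex, where /ʈ/ would be expected.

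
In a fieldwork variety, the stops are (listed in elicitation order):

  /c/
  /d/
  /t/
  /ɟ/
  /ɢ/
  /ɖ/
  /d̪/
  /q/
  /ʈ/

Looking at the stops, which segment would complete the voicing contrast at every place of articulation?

/t̪/

Voiceless: /t/ (alveolar), /ʈ/ (retroflex), /c/ (palatal), /q/ (uvular).
Voiced: /d̪/ (dental), /d/ (alveolar), /ɖ/ (retroflex), /ɟ/ (palatal), /ɢ/ (uvular).
The dental row has no voiceless member, so the gap is the voiceless dental stop /t̪/.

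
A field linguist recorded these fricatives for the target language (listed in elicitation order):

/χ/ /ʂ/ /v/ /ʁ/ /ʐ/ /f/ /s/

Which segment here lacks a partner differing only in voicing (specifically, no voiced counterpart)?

/s/

Labiodental: /f/ ~ /v/
Retroflex: /ʂ/ ~ /ʐ/
Uvular: /χ/ ~ /ʁ/
Alveolar: only /s/ (voiceless); no voiced partner.
So /s/ is the unpaired segment.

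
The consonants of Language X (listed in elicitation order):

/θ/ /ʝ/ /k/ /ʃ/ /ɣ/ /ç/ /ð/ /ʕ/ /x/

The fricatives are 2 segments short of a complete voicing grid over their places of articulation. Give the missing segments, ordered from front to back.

/ʒ/, /ħ/

dental: voiceless /θ/, voiced /ð/.
postalveolar: voiceless /ʃ/, voiced —.
palatal: voiceless /ç/, voiced /ʝ/.
velar: voiceless /x/, voiced /ɣ/.
pharyngeal: voiceless —, voiced /ʕ/.
Gaps, from front to back: postalveolar lacks voiced (/ʒ/); pharyngeal lacks voiceless (/ħ/).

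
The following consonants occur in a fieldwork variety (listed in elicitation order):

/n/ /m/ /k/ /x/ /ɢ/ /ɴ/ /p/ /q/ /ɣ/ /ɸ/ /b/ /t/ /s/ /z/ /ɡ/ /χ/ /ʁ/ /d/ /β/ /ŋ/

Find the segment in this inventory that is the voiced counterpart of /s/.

/s/ is a voiceless alveolar fricative.
The voiced counterpart is a voiced alveolar fricative — in this inventory, /z/.

/z/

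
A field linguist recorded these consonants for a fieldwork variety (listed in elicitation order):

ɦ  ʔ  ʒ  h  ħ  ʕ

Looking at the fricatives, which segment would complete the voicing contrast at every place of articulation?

place of articulation  voiceless  voiced  
postalveolar      —         ʒ       
pharyngeal        ħ         ʕ       
glottal           h         ɦ       
The postalveolar row has no voiceless member, so the gap is the voiceless postalveolar fricative /ʃ/.

/ʃ/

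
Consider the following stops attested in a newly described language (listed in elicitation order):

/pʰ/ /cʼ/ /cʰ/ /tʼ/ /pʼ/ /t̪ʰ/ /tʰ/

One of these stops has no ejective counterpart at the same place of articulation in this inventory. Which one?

Bilabial: /pʰ/ ~ /pʼ/
Alveolar: /tʰ/ ~ /tʼ/
Palatal: /cʰ/ ~ /cʼ/
Dental: only /t̪ʰ/ (aspirated); no ejective partner.
So /t̪ʰ/ is the unpaired segment.

/t̪ʰ/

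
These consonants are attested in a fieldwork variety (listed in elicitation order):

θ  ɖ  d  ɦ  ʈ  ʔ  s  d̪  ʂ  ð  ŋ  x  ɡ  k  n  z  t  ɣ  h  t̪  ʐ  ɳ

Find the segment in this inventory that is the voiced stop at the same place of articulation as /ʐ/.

/ʐ/ is a voiced retroflex fricative.
The voiced stop at the same place is a voiced retroflex stop — in this inventory, /ɖ/.

/ɖ/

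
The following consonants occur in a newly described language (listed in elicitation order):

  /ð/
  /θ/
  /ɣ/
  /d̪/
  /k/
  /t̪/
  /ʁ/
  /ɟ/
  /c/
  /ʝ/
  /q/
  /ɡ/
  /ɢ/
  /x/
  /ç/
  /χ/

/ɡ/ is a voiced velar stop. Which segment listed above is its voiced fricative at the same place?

The voiced fricative at the same place is a voiced velar fricative — in this inventory, /ɣ/.

/ɣ/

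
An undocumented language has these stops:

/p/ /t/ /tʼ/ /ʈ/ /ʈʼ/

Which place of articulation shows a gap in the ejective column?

place of articulation  plain     ejective
bilabial          p         —       
alveolar          t         tʼ      
retroflex         ʈ         ʈʼ      
Every place of articulation has an ejective member except bilabial, where /pʼ/ would be expected.

bilabial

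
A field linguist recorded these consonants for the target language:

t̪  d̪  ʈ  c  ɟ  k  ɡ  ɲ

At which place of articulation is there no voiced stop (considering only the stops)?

retroflex

place of articulation  voiceless  voiced  
dental            t̪        d̪      
retroflex         ʈ         —       
palatal           c         ɟ       
velar             k         ɡ       
Every place of articulation has a voiced member except retroflex, where /ɖ/ would be expected.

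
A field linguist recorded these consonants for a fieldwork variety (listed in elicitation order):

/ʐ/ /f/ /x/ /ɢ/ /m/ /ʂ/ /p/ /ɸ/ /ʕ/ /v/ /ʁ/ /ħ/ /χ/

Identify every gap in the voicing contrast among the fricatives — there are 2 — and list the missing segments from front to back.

/β/, /ɣ/

place of articulation  voiceless  voiced  
bilabial          ɸ         —       
labiodental       f         v       
retroflex         ʂ         ʐ       
velar             x         —       
uvular            χ         ʁ       
pharyngeal        ħ         ʕ       
Gaps, from front to back: bilabial lacks voiced (/β/); velar lacks voiced (/ɣ/).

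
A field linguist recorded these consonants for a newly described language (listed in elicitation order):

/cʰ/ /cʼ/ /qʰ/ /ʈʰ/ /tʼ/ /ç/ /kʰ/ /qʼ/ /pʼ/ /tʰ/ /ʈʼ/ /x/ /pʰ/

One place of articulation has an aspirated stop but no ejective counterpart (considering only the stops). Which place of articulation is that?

bilabial: aspirated /pʰ/, ejective /pʼ/.
alveolar: aspirated /tʰ/, ejective /tʼ/.
retroflex: aspirated /ʈʰ/, ejective /ʈʼ/.
palatal: aspirated /cʰ/, ejective /cʼ/.
velar: aspirated /kʰ/, ejective —.
uvular: aspirated /qʰ/, ejective /qʼ/.
Every place of articulation has an ejective member except velar, where /kʼ/ would be expected.

velar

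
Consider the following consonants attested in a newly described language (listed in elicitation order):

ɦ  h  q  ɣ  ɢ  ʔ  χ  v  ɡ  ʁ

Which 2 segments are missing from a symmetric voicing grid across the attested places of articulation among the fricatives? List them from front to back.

/f/, /x/

Voiceless: /χ/ (uvular), /h/ (glottal).
Voiced: /v/ (labiodental), /ɣ/ (velar), /ʁ/ (uvular), /ɦ/ (glottal).
Gaps, from front to back: labiodental lacks voiceless (/f/); velar lacks voiceless (/x/).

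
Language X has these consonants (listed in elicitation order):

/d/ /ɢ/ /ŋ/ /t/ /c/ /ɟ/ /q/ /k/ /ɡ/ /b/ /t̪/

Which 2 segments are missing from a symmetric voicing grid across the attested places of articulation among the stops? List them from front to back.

Voiceless: /t̪/ (dental), /t/ (alveolar), /c/ (palatal), /k/ (velar), /q/ (uvular).
Voiced: /b/ (bilabial), /d/ (alveolar), /ɟ/ (palatal), /ɡ/ (velar), /ɢ/ (uvular).
Gaps, from front to back: bilabial lacks voiceless (/p/); dental lacks voiced (/d̪/).

/p/, /d̪/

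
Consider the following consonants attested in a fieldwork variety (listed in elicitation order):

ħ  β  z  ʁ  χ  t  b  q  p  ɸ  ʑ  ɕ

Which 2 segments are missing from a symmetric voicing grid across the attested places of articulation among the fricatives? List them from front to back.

/s/, /ʕ/

place of articulation  voiceless  voiced  
bilabial          ɸ         β       
alveolar          —         z       
alveolo-palatal   ɕ         ʑ       
uvular            χ         ʁ       
pharyngeal        ħ         —       
Gaps, from front to back: alveolar lacks voiceless (/s/); pharyngeal lacks voiced (/ʕ/).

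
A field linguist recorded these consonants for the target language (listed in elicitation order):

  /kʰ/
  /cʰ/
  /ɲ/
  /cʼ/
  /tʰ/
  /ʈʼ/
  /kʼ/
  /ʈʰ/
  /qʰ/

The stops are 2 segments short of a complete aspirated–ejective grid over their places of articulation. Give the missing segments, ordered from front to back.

/tʼ/, /qʼ/

place of articulation  aspirated  ejective
alveolar          tʰ        —       
retroflex         ʈʰ        ʈʼ      
palatal           cʰ        cʼ      
velar             kʰ        kʼ      
uvular            qʰ        —       
Gaps, from front to back: alveolar lacks ejective (/tʼ/); uvular lacks ejective (/qʼ/).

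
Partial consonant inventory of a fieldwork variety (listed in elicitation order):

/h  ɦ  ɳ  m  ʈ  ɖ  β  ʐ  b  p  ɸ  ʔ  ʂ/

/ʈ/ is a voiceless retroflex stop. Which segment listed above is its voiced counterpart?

/ɖ/

The voiced counterpart is a voiced retroflex stop — in this inventory, /ɖ/.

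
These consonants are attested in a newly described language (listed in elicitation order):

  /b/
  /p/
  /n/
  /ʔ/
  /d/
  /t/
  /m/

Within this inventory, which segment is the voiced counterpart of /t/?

/d/

/t/ is a voiceless alveolar stop.
The voiced counterpart is a voiced alveolar stop — in this inventory, /d/.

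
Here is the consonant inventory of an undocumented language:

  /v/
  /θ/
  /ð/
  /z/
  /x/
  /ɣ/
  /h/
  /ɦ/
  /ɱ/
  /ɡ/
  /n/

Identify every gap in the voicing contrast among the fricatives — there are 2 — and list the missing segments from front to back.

/f/, /s/

Voiceless: /θ/ (dental), /x/ (velar), /h/ (glottal).
Voiced: /v/ (labiodental), /ð/ (dental), /z/ (alveolar), /ɣ/ (velar), /ɦ/ (glottal).
Gaps, from front to back: labiodental lacks voiceless (/f/); alveolar lacks voiceless (/s/).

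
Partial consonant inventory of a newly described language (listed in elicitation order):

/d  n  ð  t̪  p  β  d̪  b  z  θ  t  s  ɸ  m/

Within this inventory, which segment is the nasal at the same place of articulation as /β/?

/m/

/β/ is a voiced bilabial fricative.
The nasal at the same place is a bilabial nasal — in this inventory, /m/.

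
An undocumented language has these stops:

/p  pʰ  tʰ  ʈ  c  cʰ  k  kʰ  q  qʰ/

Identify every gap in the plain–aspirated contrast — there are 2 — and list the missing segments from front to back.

place of articulation  plain     aspirated
bilabial          p         pʰ      
alveolar          —         tʰ      
retroflex         ʈ         —       
palatal           c         cʰ      
velar             k         kʰ      
uvular            q         qʰ      
Gaps, from front to back: alveolar lacks plain (/t/); retroflex lacks aspirated (/ʈʰ/).

/t/, /ʈʰ/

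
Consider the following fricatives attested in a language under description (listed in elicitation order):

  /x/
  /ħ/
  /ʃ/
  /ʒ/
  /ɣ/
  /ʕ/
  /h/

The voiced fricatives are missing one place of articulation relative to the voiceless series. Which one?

glottal

place of articulation  voiceless  voiced  
postalveolar      ʃ         ʒ       
velar             x         ɣ       
pharyngeal        ħ         ʕ       
glottal           h         —       
Every place of articulation has a voiced member except glottal, where /ɦ/ would be expected.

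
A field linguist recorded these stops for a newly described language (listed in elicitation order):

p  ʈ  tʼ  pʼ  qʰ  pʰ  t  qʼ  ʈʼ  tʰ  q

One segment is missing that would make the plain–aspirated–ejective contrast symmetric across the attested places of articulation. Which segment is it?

Plain: /p/ (bilabial), /t/ (alveolar), /ʈ/ (retroflex), /q/ (uvular).
Aspirated: /pʰ/ (bilabial), /tʰ/ (alveolar), /qʰ/ (uvular).
Ejective: /pʼ/ (bilabial), /tʼ/ (alveolar), /ʈʼ/ (retroflex), /qʼ/ (uvular).
The retroflex row has no aspirated member, so the gap is the aspirated retroflex stop /ʈʰ/.

/ʈʰ/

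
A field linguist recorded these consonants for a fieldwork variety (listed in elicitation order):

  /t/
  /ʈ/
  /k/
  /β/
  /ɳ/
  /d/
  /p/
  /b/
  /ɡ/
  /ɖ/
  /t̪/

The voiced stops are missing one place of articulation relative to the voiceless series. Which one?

bilabial: voiceless /p/, voiced /b/.
dental: voiceless /t̪/, voiced —.
alveolar: voiceless /t/, voiced /d/.
retroflex: voiceless /ʈ/, voiced /ɖ/.
velar: voiceless /k/, voiced /ɡ/.
Every place of articulation has a voiced member except dental, where /d̪/ would be expected.

dental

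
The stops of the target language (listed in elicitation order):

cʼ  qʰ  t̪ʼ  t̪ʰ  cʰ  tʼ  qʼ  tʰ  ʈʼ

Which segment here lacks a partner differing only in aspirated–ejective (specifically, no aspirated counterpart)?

Dental: /t̪ʰ/ ~ /t̪ʼ/
Alveolar: /tʰ/ ~ /tʼ/
Palatal: /cʰ/ ~ /cʼ/
Uvular: /qʰ/ ~ /qʼ/
Retroflex: only /ʈʼ/ (ejective); no aspirated partner.
So /ʈʼ/ is the unpaired segment.

/ʈʼ/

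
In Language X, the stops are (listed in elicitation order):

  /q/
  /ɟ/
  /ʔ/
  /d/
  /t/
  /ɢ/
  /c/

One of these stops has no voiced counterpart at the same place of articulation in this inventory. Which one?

/ʔ/

Alveolar: /t/ ~ /d/
Palatal: /c/ ~ /ɟ/
Uvular: /q/ ~ /ɢ/
Glottal: only /ʔ/ (voiceless); no voiced partner.
So /ʔ/ is the unpaired segment.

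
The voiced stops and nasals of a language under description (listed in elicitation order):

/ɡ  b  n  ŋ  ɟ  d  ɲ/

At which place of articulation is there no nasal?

Oral stop: /b/ (bilabial), /d/ (alveolar), /ɟ/ (palatal), /ɡ/ (velar).
Nasal: /n/ (alveolar), /ɲ/ (palatal), /ŋ/ (velar).
Every place of articulation has a nasal member except bilabial, where /m/ would be expected.

bilabial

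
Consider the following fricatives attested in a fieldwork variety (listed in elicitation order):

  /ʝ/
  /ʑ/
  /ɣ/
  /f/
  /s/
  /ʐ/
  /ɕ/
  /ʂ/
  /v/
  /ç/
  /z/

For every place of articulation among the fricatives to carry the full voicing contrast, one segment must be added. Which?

/x/

Voiceless: /f/ (labiodental), /s/ (alveolar), /ʂ/ (retroflex), /ɕ/ (alveolo-palatal), /ç/ (palatal).
Voiced: /v/ (labiodental), /z/ (alveolar), /ʐ/ (retroflex), /ʑ/ (alveolo-palatal), /ʝ/ (palatal), /ɣ/ (velar).
The velar row has no voiceless member, so the gap is the voiceless velar fricative /x/.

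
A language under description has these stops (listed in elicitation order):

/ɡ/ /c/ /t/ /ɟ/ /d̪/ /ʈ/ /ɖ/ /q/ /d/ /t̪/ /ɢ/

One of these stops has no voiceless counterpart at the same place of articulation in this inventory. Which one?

Dental: /t̪/ ~ /d̪/
Alveolar: /t/ ~ /d/
Retroflex: /ʈ/ ~ /ɖ/
Palatal: /c/ ~ /ɟ/
Uvular: /q/ ~ /ɢ/
Velar: only /ɡ/ (voiced); no voiceless partner.
So /ɡ/ is the unpaired segment.

/ɡ/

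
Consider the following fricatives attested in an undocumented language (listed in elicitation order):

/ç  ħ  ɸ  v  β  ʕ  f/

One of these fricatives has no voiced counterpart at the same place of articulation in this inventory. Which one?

/ç/

Bilabial: /ɸ/ ~ /β/
Labiodental: /f/ ~ /v/
Pharyngeal: /ħ/ ~ /ʕ/
Palatal: only /ç/ (voiceless); no voiced partner.
So /ç/ is the unpaired segment.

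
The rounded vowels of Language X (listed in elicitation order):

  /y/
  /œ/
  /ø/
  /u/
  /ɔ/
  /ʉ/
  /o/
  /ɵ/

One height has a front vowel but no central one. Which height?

height            front     central   back    
high              y         ʉ         u       
high-mid          ø         ɵ         o       
low-mid           œ         —         ɔ       
Every height has a central member except low-mid, where /ɞ/ would be expected.

low-mid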